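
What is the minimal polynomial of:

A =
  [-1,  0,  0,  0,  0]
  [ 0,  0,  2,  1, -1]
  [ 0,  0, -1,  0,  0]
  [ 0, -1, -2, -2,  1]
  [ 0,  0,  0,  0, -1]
x^2 + 2*x + 1

The characteristic polynomial is χ_A(x) = (x + 1)^5, so the eigenvalues are known. The minimal polynomial is
  m_A(x) = Π_λ (x − λ)^{k_λ}
where k_λ is the size of the *largest* Jordan block for λ (equivalently, the smallest k with (A − λI)^k v = 0 for every generalised eigenvector v of λ).

  λ = -1: largest Jordan block has size 2, contributing (x + 1)^2

So m_A(x) = (x + 1)^2 = x^2 + 2*x + 1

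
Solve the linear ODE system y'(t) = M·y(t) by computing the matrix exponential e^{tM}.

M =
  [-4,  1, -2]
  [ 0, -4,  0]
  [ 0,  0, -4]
e^{tM} =
  [exp(-4*t), t*exp(-4*t), -2*t*exp(-4*t)]
  [0, exp(-4*t), 0]
  [0, 0, exp(-4*t)]

Strategy: write M = P · J · P⁻¹ where J is a Jordan canonical form, so e^{tM} = P · e^{tJ} · P⁻¹, and e^{tJ} can be computed block-by-block.

M has Jordan form
J =
  [-4,  1,  0]
  [ 0, -4,  0]
  [ 0,  0, -4]
(up to reordering of blocks).

Per-block formulas:
  For a 1×1 block at λ = -4: exp(t · [-4]) = [e^(-4t)].
  For a 2×2 Jordan block J_2(-4): exp(t · J_2(-4)) = e^(-4t)·(I + t·N), where N is the 2×2 nilpotent shift.

After assembling e^{tJ} and conjugating by P, we get:

e^{tM} =
  [exp(-4*t), t*exp(-4*t), -2*t*exp(-4*t)]
  [0, exp(-4*t), 0]
  [0, 0, exp(-4*t)]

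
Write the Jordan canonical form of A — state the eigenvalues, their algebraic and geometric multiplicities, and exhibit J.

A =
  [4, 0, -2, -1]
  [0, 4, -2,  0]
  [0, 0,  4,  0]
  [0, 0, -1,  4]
J_3(4) ⊕ J_1(4)

The characteristic polynomial is
  det(x·I − A) = x^4 - 16*x^3 + 96*x^2 - 256*x + 256 = (x - 4)^4

Eigenvalues and multiplicities (the geometric multiplicity of λ is n − rank(A − λI), which equals the number of Jordan blocks for λ):
  λ = 4: algebraic multiplicity = 4, geometric multiplicity = 2

Determining the block sizes for each eigenvalue:
  λ = 4: with am = 4 and gm = 2, the partition is not yet determined (e.g. several partitions of 4 into 2 parts exist). Let N = A − (4)·I. Computing rank(N^1) = 2, rank(N^2) = 1, rank(N^3) = 0; the number of blocks of size ≥ j is rank(N^{j−1}) − rank(N^j), giving [2, 1, 1]. So we have 1 block(s) of size 3, 1 block(s) of size 1 → block sizes [3, 1]

Assembling the blocks gives a Jordan form
J =
  [4, 1, 0, 0]
  [0, 4, 1, 0]
  [0, 0, 4, 0]
  [0, 0, 0, 4]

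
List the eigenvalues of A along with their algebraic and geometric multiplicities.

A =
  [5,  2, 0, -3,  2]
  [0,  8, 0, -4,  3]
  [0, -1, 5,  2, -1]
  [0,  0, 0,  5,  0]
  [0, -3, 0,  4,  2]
λ = 5: alg = 5, geom = 3

Step 1 — factor the characteristic polynomial to read off the algebraic multiplicities:
  χ_A(x) = (x - 5)^5

Step 2 — compute geometric multiplicities via the rank-nullity identity g(λ) = n − rank(A − λI):
  rank(A − (5)·I) = 2, so dim ker(A − (5)·I) = n − 2 = 3

Summary:
  λ = 5: algebraic multiplicity = 5, geometric multiplicity = 3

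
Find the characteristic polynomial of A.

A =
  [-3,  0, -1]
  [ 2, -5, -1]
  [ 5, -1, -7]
x^3 + 15*x^2 + 75*x + 125

Expanding det(x·I − A) (e.g. by cofactor expansion or by noting that A is similar to its Jordan form J, which has the same characteristic polynomial as A) gives
  χ_A(x) = x^3 + 15*x^2 + 75*x + 125
which factors as (x + 5)^3. The eigenvalues (with algebraic multiplicities) are λ = -5 with multiplicity 3.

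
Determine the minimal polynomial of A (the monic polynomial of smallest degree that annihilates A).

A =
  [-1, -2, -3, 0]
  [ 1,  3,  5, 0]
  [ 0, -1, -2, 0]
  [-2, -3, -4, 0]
x^3

The characteristic polynomial is χ_A(x) = x^4, so the eigenvalues are known. The minimal polynomial is
  m_A(x) = Π_λ (x − λ)^{k_λ}
where k_λ is the size of the *largest* Jordan block for λ (equivalently, the smallest k with (A − λI)^k v = 0 for every generalised eigenvector v of λ).

  λ = 0: largest Jordan block has size 3, contributing (x − 0)^3

So m_A(x) = x^3 = x^3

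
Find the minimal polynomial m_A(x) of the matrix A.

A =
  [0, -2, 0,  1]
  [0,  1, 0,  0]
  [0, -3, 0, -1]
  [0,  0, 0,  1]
x^2 - x

The characteristic polynomial is χ_A(x) = x^2*(x - 1)^2, so the eigenvalues are known. The minimal polynomial is
  m_A(x) = Π_λ (x − λ)^{k_λ}
where k_λ is the size of the *largest* Jordan block for λ (equivalently, the smallest k with (A − λI)^k v = 0 for every generalised eigenvector v of λ).

  λ = 0: largest Jordan block has size 1, contributing (x − 0)
  λ = 1: largest Jordan block has size 1, contributing (x − 1)

So m_A(x) = x*(x - 1) = x^2 - x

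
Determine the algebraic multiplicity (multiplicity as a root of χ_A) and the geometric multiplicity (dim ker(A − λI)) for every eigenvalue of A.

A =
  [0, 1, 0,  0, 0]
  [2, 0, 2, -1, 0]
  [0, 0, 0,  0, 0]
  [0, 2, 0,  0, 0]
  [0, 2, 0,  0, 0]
λ = 0: alg = 5, geom = 3

Step 1 — factor the characteristic polynomial to read off the algebraic multiplicities:
  χ_A(x) = x^5

Step 2 — compute geometric multiplicities via the rank-nullity identity g(λ) = n − rank(A − λI):
  rank(A − (0)·I) = 2, so dim ker(A − (0)·I) = n − 2 = 3

Summary:
  λ = 0: algebraic multiplicity = 5, geometric multiplicity = 3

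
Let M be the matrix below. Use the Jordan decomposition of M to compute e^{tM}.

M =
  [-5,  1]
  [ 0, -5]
e^{tM} =
  [exp(-5*t), t*exp(-5*t)]
  [0, exp(-5*t)]

Strategy: write M = P · J · P⁻¹ where J is a Jordan canonical form, so e^{tM} = P · e^{tJ} · P⁻¹, and e^{tJ} can be computed block-by-block.

M has Jordan form
J =
  [-5,  1]
  [ 0, -5]
(up to reordering of blocks).

Per-block formulas:
  For a 2×2 Jordan block J_2(-5): exp(t · J_2(-5)) = e^(-5t)·(I + t·N), where N is the 2×2 nilpotent shift.

After assembling e^{tJ} and conjugating by P, we get:

e^{tM} =
  [exp(-5*t), t*exp(-5*t)]
  [0, exp(-5*t)]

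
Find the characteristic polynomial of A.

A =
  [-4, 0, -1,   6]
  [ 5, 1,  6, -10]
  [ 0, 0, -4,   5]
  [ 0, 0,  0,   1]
x^4 + 6*x^3 + x^2 - 24*x + 16

Expanding det(x·I − A) (e.g. by cofactor expansion or by noting that A is similar to its Jordan form J, which has the same characteristic polynomial as A) gives
  χ_A(x) = x^4 + 6*x^3 + x^2 - 24*x + 16
which factors as (x - 1)^2*(x + 4)^2. The eigenvalues (with algebraic multiplicities) are λ = -4 with multiplicity 2, λ = 1 with multiplicity 2.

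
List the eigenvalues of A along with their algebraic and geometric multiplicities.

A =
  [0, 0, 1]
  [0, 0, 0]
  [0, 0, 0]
λ = 0: alg = 3, geom = 2

Step 1 — factor the characteristic polynomial to read off the algebraic multiplicities:
  χ_A(x) = x^3

Step 2 — compute geometric multiplicities via the rank-nullity identity g(λ) = n − rank(A − λI):
  rank(A − (0)·I) = 1, so dim ker(A − (0)·I) = n − 1 = 2

Summary:
  λ = 0: algebraic multiplicity = 3, geometric multiplicity = 2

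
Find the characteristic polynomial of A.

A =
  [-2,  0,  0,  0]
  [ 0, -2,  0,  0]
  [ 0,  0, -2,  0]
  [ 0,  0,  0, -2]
x^4 + 8*x^3 + 24*x^2 + 32*x + 16

Expanding det(x·I − A) (e.g. by cofactor expansion or by noting that A is similar to its Jordan form J, which has the same characteristic polynomial as A) gives
  χ_A(x) = x^4 + 8*x^3 + 24*x^2 + 32*x + 16
which factors as (x + 2)^4. The eigenvalues (with algebraic multiplicities) are λ = -2 with multiplicity 4.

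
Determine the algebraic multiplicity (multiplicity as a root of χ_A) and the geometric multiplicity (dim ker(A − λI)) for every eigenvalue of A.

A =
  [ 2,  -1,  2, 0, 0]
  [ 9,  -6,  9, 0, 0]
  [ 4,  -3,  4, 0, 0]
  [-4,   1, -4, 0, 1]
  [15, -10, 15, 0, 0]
λ = 0: alg = 5, geom = 2

Step 1 — factor the characteristic polynomial to read off the algebraic multiplicities:
  χ_A(x) = x^5

Step 2 — compute geometric multiplicities via the rank-nullity identity g(λ) = n − rank(A − λI):
  rank(A − (0)·I) = 3, so dim ker(A − (0)·I) = n − 3 = 2

Summary:
  λ = 0: algebraic multiplicity = 5, geometric multiplicity = 2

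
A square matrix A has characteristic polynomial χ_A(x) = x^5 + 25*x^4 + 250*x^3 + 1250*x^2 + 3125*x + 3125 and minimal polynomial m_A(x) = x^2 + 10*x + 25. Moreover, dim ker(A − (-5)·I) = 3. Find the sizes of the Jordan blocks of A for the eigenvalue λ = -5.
Block sizes for λ = -5: [2, 2, 1]

Step 1 — from the characteristic polynomial, algebraic multiplicity of λ = -5 is 5. From dim ker(A − (-5)·I) = 3, there are exactly 3 Jordan blocks for λ = -5.
Step 2 — from the minimal polynomial, the factor (x + 5)^2 tells us the largest block for λ = -5 has size 2.
Step 3 — with total size 5, 3 blocks, and largest block 2, the block sizes (in nonincreasing order) are [2, 2, 1].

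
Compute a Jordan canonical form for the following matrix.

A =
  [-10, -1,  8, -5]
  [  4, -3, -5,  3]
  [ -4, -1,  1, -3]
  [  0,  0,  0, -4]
J_3(-4) ⊕ J_1(-4)

The characteristic polynomial is
  det(x·I − A) = x^4 + 16*x^3 + 96*x^2 + 256*x + 256 = (x + 4)^4

Eigenvalues and multiplicities (the geometric multiplicity of λ is n − rank(A − λI), which equals the number of Jordan blocks for λ):
  λ = -4: algebraic multiplicity = 4, geometric multiplicity = 2

Determining the block sizes for each eigenvalue:
  λ = -4: with am = 4 and gm = 2, the partition is not yet determined (e.g. several partitions of 4 into 2 parts exist). Let N = A − (-4)·I. Computing rank(N^1) = 2, rank(N^2) = 1, rank(N^3) = 0; the number of blocks of size ≥ j is rank(N^{j−1}) − rank(N^j), giving [2, 1, 1]. So we have 1 block(s) of size 3, 1 block(s) of size 1 → block sizes [3, 1]

Assembling the blocks gives a Jordan form
J =
  [-4,  1,  0,  0]
  [ 0, -4,  1,  0]
  [ 0,  0, -4,  0]
  [ 0,  0,  0, -4]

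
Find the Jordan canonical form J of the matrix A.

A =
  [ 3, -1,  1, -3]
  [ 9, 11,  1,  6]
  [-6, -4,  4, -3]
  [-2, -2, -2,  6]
J_2(6) ⊕ J_2(6)

The characteristic polynomial is
  det(x·I − A) = x^4 - 24*x^3 + 216*x^2 - 864*x + 1296 = (x - 6)^4

Eigenvalues and multiplicities (the geometric multiplicity of λ is n − rank(A − λI), which equals the number of Jordan blocks for λ):
  λ = 6: algebraic multiplicity = 4, geometric multiplicity = 2

Determining the block sizes for each eigenvalue:
  λ = 6: with am = 4 and gm = 2, the partition is not yet determined (e.g. several partitions of 4 into 2 parts exist). Let N = A − (6)·I. Computing rank(N^1) = 2, rank(N^2) = 0; the number of blocks of size ≥ j is rank(N^{j−1}) − rank(N^j), giving [2, 2]. So we have 2 block(s) of size 2 → block sizes [2, 2]

Assembling the blocks gives a Jordan form
J =
  [6, 1, 0, 0]
  [0, 6, 0, 0]
  [0, 0, 6, 1]
  [0, 0, 0, 6]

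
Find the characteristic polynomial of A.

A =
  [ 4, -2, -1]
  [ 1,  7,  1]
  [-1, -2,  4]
x^3 - 15*x^2 + 75*x - 125

Expanding det(x·I − A) (e.g. by cofactor expansion or by noting that A is similar to its Jordan form J, which has the same characteristic polynomial as A) gives
  χ_A(x) = x^3 - 15*x^2 + 75*x - 125
which factors as (x - 5)^3. The eigenvalues (with algebraic multiplicities) are λ = 5 with multiplicity 3.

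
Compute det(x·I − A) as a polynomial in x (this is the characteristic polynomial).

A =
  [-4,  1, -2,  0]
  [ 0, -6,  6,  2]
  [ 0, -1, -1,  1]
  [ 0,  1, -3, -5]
x^4 + 16*x^3 + 96*x^2 + 256*x + 256

Expanding det(x·I − A) (e.g. by cofactor expansion or by noting that A is similar to its Jordan form J, which has the same characteristic polynomial as A) gives
  χ_A(x) = x^4 + 16*x^3 + 96*x^2 + 256*x + 256
which factors as (x + 4)^4. The eigenvalues (with algebraic multiplicities) are λ = -4 with multiplicity 4.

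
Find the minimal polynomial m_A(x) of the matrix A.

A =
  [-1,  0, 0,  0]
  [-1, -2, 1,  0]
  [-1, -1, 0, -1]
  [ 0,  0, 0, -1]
x^3 + 3*x^2 + 3*x + 1

The characteristic polynomial is χ_A(x) = (x + 1)^4, so the eigenvalues are known. The minimal polynomial is
  m_A(x) = Π_λ (x − λ)^{k_λ}
where k_λ is the size of the *largest* Jordan block for λ (equivalently, the smallest k with (A − λI)^k v = 0 for every generalised eigenvector v of λ).

  λ = -1: largest Jordan block has size 3, contributing (x + 1)^3

So m_A(x) = (x + 1)^3 = x^3 + 3*x^2 + 3*x + 1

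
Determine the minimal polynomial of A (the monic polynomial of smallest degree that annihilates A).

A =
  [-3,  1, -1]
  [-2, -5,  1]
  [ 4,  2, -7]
x^3 + 15*x^2 + 75*x + 125

The characteristic polynomial is χ_A(x) = (x + 5)^3, so the eigenvalues are known. The minimal polynomial is
  m_A(x) = Π_λ (x − λ)^{k_λ}
where k_λ is the size of the *largest* Jordan block for λ (equivalently, the smallest k with (A − λI)^k v = 0 for every generalised eigenvector v of λ).

  λ = -5: largest Jordan block has size 3, contributing (x + 5)^3

So m_A(x) = (x + 5)^3 = x^3 + 15*x^2 + 75*x + 125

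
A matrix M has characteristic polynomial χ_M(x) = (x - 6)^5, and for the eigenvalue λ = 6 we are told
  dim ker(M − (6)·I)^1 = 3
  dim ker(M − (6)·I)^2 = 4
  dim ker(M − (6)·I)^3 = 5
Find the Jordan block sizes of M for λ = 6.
Block sizes for λ = 6: [3, 1, 1]

From the dimensions of kernels of powers, the number of Jordan blocks of size at least j is d_j − d_{j−1} where d_j = dim ker(N^j) (with d_0 = 0). Computing the differences gives [3, 1, 1].
The number of blocks of size exactly k is (#blocks of size ≥ k) − (#blocks of size ≥ k + 1), so the partition is: 2 block(s) of size 1, 1 block(s) of size 3.
In nonincreasing order the block sizes are [3, 1, 1].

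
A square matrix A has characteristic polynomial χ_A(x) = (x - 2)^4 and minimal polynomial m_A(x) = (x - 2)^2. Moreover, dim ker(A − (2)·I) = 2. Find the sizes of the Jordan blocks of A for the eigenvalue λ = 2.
Block sizes for λ = 2: [2, 2]

Step 1 — from the characteristic polynomial, algebraic multiplicity of λ = 2 is 4. From dim ker(A − (2)·I) = 2, there are exactly 2 Jordan blocks for λ = 2.
Step 2 — from the minimal polynomial, the factor (x − 2)^2 tells us the largest block for λ = 2 has size 2.
Step 3 — with total size 4, 2 blocks, and largest block 2, the block sizes (in nonincreasing order) are [2, 2].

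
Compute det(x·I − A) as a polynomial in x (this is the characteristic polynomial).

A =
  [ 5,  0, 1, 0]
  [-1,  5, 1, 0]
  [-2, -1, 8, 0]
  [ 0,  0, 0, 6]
x^4 - 24*x^3 + 216*x^2 - 864*x + 1296

Expanding det(x·I − A) (e.g. by cofactor expansion or by noting that A is similar to its Jordan form J, which has the same characteristic polynomial as A) gives
  χ_A(x) = x^4 - 24*x^3 + 216*x^2 - 864*x + 1296
which factors as (x - 6)^4. The eigenvalues (with algebraic multiplicities) are λ = 6 with multiplicity 4.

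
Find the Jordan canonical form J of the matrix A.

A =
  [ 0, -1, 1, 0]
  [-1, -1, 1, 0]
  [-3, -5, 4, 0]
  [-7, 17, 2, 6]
J_3(1) ⊕ J_1(6)

The characteristic polynomial is
  det(x·I − A) = x^4 - 9*x^3 + 21*x^2 - 19*x + 6 = (x - 6)*(x - 1)^3

Eigenvalues and multiplicities (the geometric multiplicity of λ is n − rank(A − λI), which equals the number of Jordan blocks for λ):
  λ = 1: algebraic multiplicity = 3, geometric multiplicity = 1
  λ = 6: algebraic multiplicity = 1, geometric multiplicity = 1

Determining the block sizes for each eigenvalue:
  λ = 1: one block (gm = 1), so the single block has size am = 3 → block sizes [3]
  λ = 6: one block (gm = 1), so the single block has size am = 1 → block sizes [1]

Assembling the blocks gives a Jordan form
J =
  [1, 1, 0, 0]
  [0, 1, 1, 0]
  [0, 0, 1, 0]
  [0, 0, 0, 6]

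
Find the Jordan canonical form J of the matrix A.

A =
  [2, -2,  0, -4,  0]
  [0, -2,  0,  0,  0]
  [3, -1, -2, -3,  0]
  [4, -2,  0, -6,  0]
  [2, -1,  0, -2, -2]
J_2(-2) ⊕ J_2(-2) ⊕ J_1(-2)

The characteristic polynomial is
  det(x·I − A) = x^5 + 10*x^4 + 40*x^3 + 80*x^2 + 80*x + 32 = (x + 2)^5

Eigenvalues and multiplicities (the geometric multiplicity of λ is n − rank(A − λI), which equals the number of Jordan blocks for λ):
  λ = -2: algebraic multiplicity = 5, geometric multiplicity = 3

Determining the block sizes for each eigenvalue:
  λ = -2: with am = 5 and gm = 3, the partition is not yet determined (e.g. several partitions of 5 into 3 parts exist). Let N = A − (-2)·I. Computing rank(N^1) = 2, rank(N^2) = 0; the number of blocks of size ≥ j is rank(N^{j−1}) − rank(N^j), giving [3, 2]. So we have 2 block(s) of size 2, 1 block(s) of size 1 → block sizes [2, 2, 1]

Assembling the blocks gives a Jordan form
J =
  [-2,  1,  0,  0,  0]
  [ 0, -2,  0,  0,  0]
  [ 0,  0, -2,  1,  0]
  [ 0,  0,  0, -2,  0]
  [ 0,  0,  0,  0, -2]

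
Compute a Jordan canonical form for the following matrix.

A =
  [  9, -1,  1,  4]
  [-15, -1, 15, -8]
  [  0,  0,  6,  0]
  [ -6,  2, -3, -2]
J_2(0) ⊕ J_2(6)

The characteristic polynomial is
  det(x·I − A) = x^4 - 12*x^3 + 36*x^2 = x^2*(x - 6)^2

Eigenvalues and multiplicities (the geometric multiplicity of λ is n − rank(A − λI), which equals the number of Jordan blocks for λ):
  λ = 0: algebraic multiplicity = 2, geometric multiplicity = 1
  λ = 6: algebraic multiplicity = 2, geometric multiplicity = 1

Determining the block sizes for each eigenvalue:
  λ = 0: one block (gm = 1), so the single block has size am = 2 → block sizes [2]
  λ = 6: one block (gm = 1), so the single block has size am = 2 → block sizes [2]

Assembling the blocks gives a Jordan form
J =
  [0, 1, 0, 0]
  [0, 0, 0, 0]
  [0, 0, 6, 1]
  [0, 0, 0, 6]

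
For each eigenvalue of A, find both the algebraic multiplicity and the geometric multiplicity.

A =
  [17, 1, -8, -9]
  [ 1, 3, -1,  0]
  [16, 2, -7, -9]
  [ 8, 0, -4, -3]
λ = 2: alg = 2, geom = 1; λ = 3: alg = 2, geom = 1

Step 1 — factor the characteristic polynomial to read off the algebraic multiplicities:
  χ_A(x) = (x - 3)^2*(x - 2)^2

Step 2 — compute geometric multiplicities via the rank-nullity identity g(λ) = n − rank(A − λI):
  rank(A − (2)·I) = 3, so dim ker(A − (2)·I) = n − 3 = 1
  rank(A − (3)·I) = 3, so dim ker(A − (3)·I) = n − 3 = 1

Summary:
  λ = 2: algebraic multiplicity = 2, geometric multiplicity = 1
  λ = 3: algebraic multiplicity = 2, geometric multiplicity = 1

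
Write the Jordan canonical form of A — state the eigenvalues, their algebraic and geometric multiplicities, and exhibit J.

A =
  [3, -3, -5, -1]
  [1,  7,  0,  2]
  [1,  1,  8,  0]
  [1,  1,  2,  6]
J_3(6) ⊕ J_1(6)

The characteristic polynomial is
  det(x·I − A) = x^4 - 24*x^3 + 216*x^2 - 864*x + 1296 = (x - 6)^4

Eigenvalues and multiplicities (the geometric multiplicity of λ is n − rank(A − λI), which equals the number of Jordan blocks for λ):
  λ = 6: algebraic multiplicity = 4, geometric multiplicity = 2

Determining the block sizes for each eigenvalue:
  λ = 6: with am = 4 and gm = 2, the partition is not yet determined (e.g. several partitions of 4 into 2 parts exist). Let N = A − (6)·I. Computing rank(N^1) = 2, rank(N^2) = 1, rank(N^3) = 0; the number of blocks of size ≥ j is rank(N^{j−1}) − rank(N^j), giving [2, 1, 1]. So we have 1 block(s) of size 3, 1 block(s) of size 1 → block sizes [3, 1]

Assembling the blocks gives a Jordan form
J =
  [6, 1, 0, 0]
  [0, 6, 1, 0]
  [0, 0, 6, 0]
  [0, 0, 0, 6]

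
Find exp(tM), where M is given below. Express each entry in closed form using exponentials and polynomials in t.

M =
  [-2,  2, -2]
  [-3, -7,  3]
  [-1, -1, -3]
e^{tM} =
  [2*t*exp(-4*t) + exp(-4*t), 2*t*exp(-4*t), -2*t*exp(-4*t)]
  [-3*t*exp(-4*t), -3*t*exp(-4*t) + exp(-4*t), 3*t*exp(-4*t)]
  [-t*exp(-4*t), -t*exp(-4*t), t*exp(-4*t) + exp(-4*t)]

Strategy: write M = P · J · P⁻¹ where J is a Jordan canonical form, so e^{tM} = P · e^{tJ} · P⁻¹, and e^{tJ} can be computed block-by-block.

M has Jordan form
J =
  [-4,  1,  0]
  [ 0, -4,  0]
  [ 0,  0, -4]
(up to reordering of blocks).

Per-block formulas:
  For a 1×1 block at λ = -4: exp(t · [-4]) = [e^(-4t)].
  For a 2×2 Jordan block J_2(-4): exp(t · J_2(-4)) = e^(-4t)·(I + t·N), where N is the 2×2 nilpotent shift.

After assembling e^{tJ} and conjugating by P, we get:

e^{tM} =
  [2*t*exp(-4*t) + exp(-4*t), 2*t*exp(-4*t), -2*t*exp(-4*t)]
  [-3*t*exp(-4*t), -3*t*exp(-4*t) + exp(-4*t), 3*t*exp(-4*t)]
  [-t*exp(-4*t), -t*exp(-4*t), t*exp(-4*t) + exp(-4*t)]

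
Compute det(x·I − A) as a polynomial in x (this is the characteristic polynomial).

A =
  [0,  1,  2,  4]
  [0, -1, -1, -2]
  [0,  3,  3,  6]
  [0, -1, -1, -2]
x^4

Expanding det(x·I − A) (e.g. by cofactor expansion or by noting that A is similar to its Jordan form J, which has the same characteristic polynomial as A) gives
  χ_A(x) = x^4
which factors as x^4. The eigenvalues (with algebraic multiplicities) are λ = 0 with multiplicity 4.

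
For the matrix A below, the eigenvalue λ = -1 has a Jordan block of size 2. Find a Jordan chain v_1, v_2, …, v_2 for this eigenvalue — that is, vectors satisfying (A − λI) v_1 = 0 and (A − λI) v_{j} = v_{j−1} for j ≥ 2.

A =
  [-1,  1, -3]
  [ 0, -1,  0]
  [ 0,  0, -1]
A Jordan chain for λ = -1 of length 2:
v_1 = (1, 0, 0)ᵀ
v_2 = (0, 1, 0)ᵀ

Let N = A − (-1)·I. We want v_2 with N^2 v_2 = 0 but N^1 v_2 ≠ 0; then v_{j-1} := N · v_j for j = 2, …, 2.

Pick v_2 = (0, 1, 0)ᵀ.
Then v_1 = N · v_2 = (1, 0, 0)ᵀ.

Sanity check: (A − (-1)·I) v_1 = (0, 0, 0)ᵀ = 0. ✓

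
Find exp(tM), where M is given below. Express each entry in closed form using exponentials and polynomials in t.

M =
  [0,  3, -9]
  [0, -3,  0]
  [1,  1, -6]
e^{tM} =
  [3*t*exp(-3*t) + exp(-3*t), 3*t*exp(-3*t), -9*t*exp(-3*t)]
  [0, exp(-3*t), 0]
  [t*exp(-3*t), t*exp(-3*t), -3*t*exp(-3*t) + exp(-3*t)]

Strategy: write M = P · J · P⁻¹ where J is a Jordan canonical form, so e^{tM} = P · e^{tJ} · P⁻¹, and e^{tJ} can be computed block-by-block.

M has Jordan form
J =
  [-3,  1,  0]
  [ 0, -3,  0]
  [ 0,  0, -3]
(up to reordering of blocks).

Per-block formulas:
  For a 1×1 block at λ = -3: exp(t · [-3]) = [e^(-3t)].
  For a 2×2 Jordan block J_2(-3): exp(t · J_2(-3)) = e^(-3t)·(I + t·N), where N is the 2×2 nilpotent shift.

After assembling e^{tJ} and conjugating by P, we get:

e^{tM} =
  [3*t*exp(-3*t) + exp(-3*t), 3*t*exp(-3*t), -9*t*exp(-3*t)]
  [0, exp(-3*t), 0]
  [t*exp(-3*t), t*exp(-3*t), -3*t*exp(-3*t) + exp(-3*t)]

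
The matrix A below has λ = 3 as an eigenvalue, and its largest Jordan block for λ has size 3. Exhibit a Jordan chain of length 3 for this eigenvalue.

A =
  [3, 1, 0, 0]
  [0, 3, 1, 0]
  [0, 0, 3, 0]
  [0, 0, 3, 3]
A Jordan chain for λ = 3 of length 3:
v_1 = (1, 0, 0, 0)ᵀ
v_2 = (0, 1, 0, 3)ᵀ
v_3 = (0, 0, 1, 0)ᵀ

Let N = A − (3)·I. We want v_3 with N^3 v_3 = 0 but N^2 v_3 ≠ 0; then v_{j-1} := N · v_j for j = 3, …, 2.

Pick v_3 = (0, 0, 1, 0)ᵀ.
Then v_2 = N · v_3 = (0, 1, 0, 3)ᵀ.
Then v_1 = N · v_2 = (1, 0, 0, 0)ᵀ.

Sanity check: (A − (3)·I) v_1 = (0, 0, 0, 0)ᵀ = 0. ✓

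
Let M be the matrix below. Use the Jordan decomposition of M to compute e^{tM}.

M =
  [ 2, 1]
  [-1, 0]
e^{tM} =
  [t*exp(t) + exp(t), t*exp(t)]
  [-t*exp(t), -t*exp(t) + exp(t)]

Strategy: write M = P · J · P⁻¹ where J is a Jordan canonical form, so e^{tM} = P · e^{tJ} · P⁻¹, and e^{tJ} can be computed block-by-block.

M has Jordan form
J =
  [1, 1]
  [0, 1]
(up to reordering of blocks).

Per-block formulas:
  For a 2×2 Jordan block J_2(1): exp(t · J_2(1)) = e^(1t)·(I + t·N), where N is the 2×2 nilpotent shift.

After assembling e^{tJ} and conjugating by P, we get:

e^{tM} =
  [t*exp(t) + exp(t), t*exp(t)]
  [-t*exp(t), -t*exp(t) + exp(t)]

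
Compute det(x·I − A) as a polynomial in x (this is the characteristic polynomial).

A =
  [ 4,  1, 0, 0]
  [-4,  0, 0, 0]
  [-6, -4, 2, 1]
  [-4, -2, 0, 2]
x^4 - 8*x^3 + 24*x^2 - 32*x + 16

Expanding det(x·I − A) (e.g. by cofactor expansion or by noting that A is similar to its Jordan form J, which has the same characteristic polynomial as A) gives
  χ_A(x) = x^4 - 8*x^3 + 24*x^2 - 32*x + 16
which factors as (x - 2)^4. The eigenvalues (with algebraic multiplicities) are λ = 2 with multiplicity 4.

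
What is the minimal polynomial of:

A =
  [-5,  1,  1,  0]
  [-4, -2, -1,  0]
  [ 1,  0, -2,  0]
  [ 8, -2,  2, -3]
x^3 + 9*x^2 + 27*x + 27

The characteristic polynomial is χ_A(x) = (x + 3)^4, so the eigenvalues are known. The minimal polynomial is
  m_A(x) = Π_λ (x − λ)^{k_λ}
where k_λ is the size of the *largest* Jordan block for λ (equivalently, the smallest k with (A − λI)^k v = 0 for every generalised eigenvector v of λ).

  λ = -3: largest Jordan block has size 3, contributing (x + 3)^3

So m_A(x) = (x + 3)^3 = x^3 + 9*x^2 + 27*x + 27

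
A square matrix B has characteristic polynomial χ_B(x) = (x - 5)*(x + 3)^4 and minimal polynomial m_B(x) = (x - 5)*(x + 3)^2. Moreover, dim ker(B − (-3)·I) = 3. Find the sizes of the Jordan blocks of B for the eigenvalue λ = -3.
Block sizes for λ = -3: [2, 1, 1]

Step 1 — from the characteristic polynomial, algebraic multiplicity of λ = -3 is 4. From dim ker(B − (-3)·I) = 3, there are exactly 3 Jordan blocks for λ = -3.
Step 2 — from the minimal polynomial, the factor (x + 3)^2 tells us the largest block for λ = -3 has size 2.
Step 3 — with total size 4, 3 blocks, and largest block 2, the block sizes (in nonincreasing order) are [2, 1, 1].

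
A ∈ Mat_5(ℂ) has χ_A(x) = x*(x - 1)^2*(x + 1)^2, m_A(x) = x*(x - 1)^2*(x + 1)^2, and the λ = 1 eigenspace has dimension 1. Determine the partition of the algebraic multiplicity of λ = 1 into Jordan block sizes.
Block sizes for λ = 1: [2]

Step 1 — from the characteristic polynomial, algebraic multiplicity of λ = 1 is 2. From dim ker(A − (1)·I) = 1, there are exactly 1 Jordan blocks for λ = 1.
Step 2 — from the minimal polynomial, the factor (x − 1)^2 tells us the largest block for λ = 1 has size 2.
Step 3 — with total size 2, 1 blocks, and largest block 2, the block sizes (in nonincreasing order) are [2].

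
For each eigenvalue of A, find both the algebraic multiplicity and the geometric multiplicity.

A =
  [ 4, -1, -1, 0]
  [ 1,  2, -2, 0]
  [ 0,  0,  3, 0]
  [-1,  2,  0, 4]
λ = 3: alg = 3, geom = 1; λ = 4: alg = 1, geom = 1

Step 1 — factor the characteristic polynomial to read off the algebraic multiplicities:
  χ_A(x) = (x - 4)*(x - 3)^3

Step 2 — compute geometric multiplicities via the rank-nullity identity g(λ) = n − rank(A − λI):
  rank(A − (3)·I) = 3, so dim ker(A − (3)·I) = n − 3 = 1
  rank(A − (4)·I) = 3, so dim ker(A − (4)·I) = n − 3 = 1

Summary:
  λ = 3: algebraic multiplicity = 3, geometric multiplicity = 1
  λ = 4: algebraic multiplicity = 1, geometric multiplicity = 1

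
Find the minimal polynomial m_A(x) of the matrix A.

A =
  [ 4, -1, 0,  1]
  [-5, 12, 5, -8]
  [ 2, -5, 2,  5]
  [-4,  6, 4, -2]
x^3 - 12*x^2 + 48*x - 64

The characteristic polynomial is χ_A(x) = (x - 4)^4, so the eigenvalues are known. The minimal polynomial is
  m_A(x) = Π_λ (x − λ)^{k_λ}
where k_λ is the size of the *largest* Jordan block for λ (equivalently, the smallest k with (A − λI)^k v = 0 for every generalised eigenvector v of λ).

  λ = 4: largest Jordan block has size 3, contributing (x − 4)^3

So m_A(x) = (x - 4)^3 = x^3 - 12*x^2 + 48*x - 64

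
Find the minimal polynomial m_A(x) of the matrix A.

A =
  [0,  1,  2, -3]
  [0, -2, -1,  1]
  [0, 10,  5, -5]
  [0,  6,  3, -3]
x^2

The characteristic polynomial is χ_A(x) = x^4, so the eigenvalues are known. The minimal polynomial is
  m_A(x) = Π_λ (x − λ)^{k_λ}
where k_λ is the size of the *largest* Jordan block for λ (equivalently, the smallest k with (A − λI)^k v = 0 for every generalised eigenvector v of λ).

  λ = 0: largest Jordan block has size 2, contributing (x − 0)^2

So m_A(x) = x^2 = x^2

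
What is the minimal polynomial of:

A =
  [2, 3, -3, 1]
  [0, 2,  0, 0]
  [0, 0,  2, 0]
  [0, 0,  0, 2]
x^2 - 4*x + 4

The characteristic polynomial is χ_A(x) = (x - 2)^4, so the eigenvalues are known. The minimal polynomial is
  m_A(x) = Π_λ (x − λ)^{k_λ}
where k_λ is the size of the *largest* Jordan block for λ (equivalently, the smallest k with (A − λI)^k v = 0 for every generalised eigenvector v of λ).

  λ = 2: largest Jordan block has size 2, contributing (x − 2)^2

So m_A(x) = (x - 2)^2 = x^2 - 4*x + 4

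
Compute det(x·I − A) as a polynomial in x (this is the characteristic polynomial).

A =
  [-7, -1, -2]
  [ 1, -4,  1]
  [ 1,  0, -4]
x^3 + 15*x^2 + 75*x + 125

Expanding det(x·I − A) (e.g. by cofactor expansion or by noting that A is similar to its Jordan form J, which has the same characteristic polynomial as A) gives
  χ_A(x) = x^3 + 15*x^2 + 75*x + 125
which factors as (x + 5)^3. The eigenvalues (with algebraic multiplicities) are λ = -5 with multiplicity 3.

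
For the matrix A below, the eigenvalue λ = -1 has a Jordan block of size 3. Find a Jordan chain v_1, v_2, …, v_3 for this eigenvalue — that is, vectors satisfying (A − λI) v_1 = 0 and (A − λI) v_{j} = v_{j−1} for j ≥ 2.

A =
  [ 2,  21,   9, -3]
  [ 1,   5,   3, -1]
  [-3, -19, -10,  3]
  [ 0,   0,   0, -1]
A Jordan chain for λ = -1 of length 3:
v_1 = (3, 0, -1, 0)ᵀ
v_2 = (3, 1, -3, 0)ᵀ
v_3 = (1, 0, 0, 0)ᵀ

Let N = A − (-1)·I. We want v_3 with N^3 v_3 = 0 but N^2 v_3 ≠ 0; then v_{j-1} := N · v_j for j = 3, …, 2.

Pick v_3 = (1, 0, 0, 0)ᵀ.
Then v_2 = N · v_3 = (3, 1, -3, 0)ᵀ.
Then v_1 = N · v_2 = (3, 0, -1, 0)ᵀ.

Sanity check: (A − (-1)·I) v_1 = (0, 0, 0, 0)ᵀ = 0. ✓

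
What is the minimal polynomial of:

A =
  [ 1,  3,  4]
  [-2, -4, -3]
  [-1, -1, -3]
x^3 + 6*x^2 + 12*x + 8

The characteristic polynomial is χ_A(x) = (x + 2)^3, so the eigenvalues are known. The minimal polynomial is
  m_A(x) = Π_λ (x − λ)^{k_λ}
where k_λ is the size of the *largest* Jordan block for λ (equivalently, the smallest k with (A − λI)^k v = 0 for every generalised eigenvector v of λ).

  λ = -2: largest Jordan block has size 3, contributing (x + 2)^3

So m_A(x) = (x + 2)^3 = x^3 + 6*x^2 + 12*x + 8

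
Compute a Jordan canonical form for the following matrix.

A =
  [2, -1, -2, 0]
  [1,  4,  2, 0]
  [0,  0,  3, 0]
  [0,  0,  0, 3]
J_2(3) ⊕ J_1(3) ⊕ J_1(3)

The characteristic polynomial is
  det(x·I − A) = x^4 - 12*x^3 + 54*x^2 - 108*x + 81 = (x - 3)^4

Eigenvalues and multiplicities (the geometric multiplicity of λ is n − rank(A − λI), which equals the number of Jordan blocks for λ):
  λ = 3: algebraic multiplicity = 4, geometric multiplicity = 3

Determining the block sizes for each eigenvalue:
  λ = 3: 3 blocks summing to 4 forces exactly one block of size 2 and the rest size 1 → block sizes [2, 1, 1]

Assembling the blocks gives a Jordan form
J =
  [3, 1, 0, 0]
  [0, 3, 0, 0]
  [0, 0, 3, 0]
  [0, 0, 0, 3]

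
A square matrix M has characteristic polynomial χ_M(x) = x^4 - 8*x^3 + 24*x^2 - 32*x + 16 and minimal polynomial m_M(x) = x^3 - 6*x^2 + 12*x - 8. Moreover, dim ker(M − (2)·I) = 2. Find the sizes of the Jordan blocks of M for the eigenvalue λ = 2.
Block sizes for λ = 2: [3, 1]

Step 1 — from the characteristic polynomial, algebraic multiplicity of λ = 2 is 4. From dim ker(M − (2)·I) = 2, there are exactly 2 Jordan blocks for λ = 2.
Step 2 — from the minimal polynomial, the factor (x − 2)^3 tells us the largest block for λ = 2 has size 3.
Step 3 — with total size 4, 2 blocks, and largest block 3, the block sizes (in nonincreasing order) are [3, 1].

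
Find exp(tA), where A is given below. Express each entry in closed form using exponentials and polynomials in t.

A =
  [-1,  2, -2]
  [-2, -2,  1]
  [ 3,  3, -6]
e^{tA} =
  [-3*t^2*exp(-3*t) + 2*t*exp(-3*t) + exp(-3*t), 2*t*exp(-3*t), 2*t^2*exp(-3*t) - 2*t*exp(-3*t)]
  [-3*t^2*exp(-3*t)/2 - 2*t*exp(-3*t), t*exp(-3*t) + exp(-3*t), t^2*exp(-3*t) + t*exp(-3*t)]
  [-9*t^2*exp(-3*t)/2 + 3*t*exp(-3*t), 3*t*exp(-3*t), 3*t^2*exp(-3*t) - 3*t*exp(-3*t) + exp(-3*t)]

Strategy: write A = P · J · P⁻¹ where J is a Jordan canonical form, so e^{tA} = P · e^{tJ} · P⁻¹, and e^{tJ} can be computed block-by-block.

A has Jordan form
J =
  [-3,  1,  0]
  [ 0, -3,  1]
  [ 0,  0, -3]
(up to reordering of blocks).

Per-block formulas:
  For a 3×3 Jordan block J_3(-3): exp(t · J_3(-3)) = e^(-3t)·(I + t·N + (t^2/2)·N^2), where N is the 3×3 nilpotent shift.

After assembling e^{tJ} and conjugating by P, we get:

e^{tA} =
  [-3*t^2*exp(-3*t) + 2*t*exp(-3*t) + exp(-3*t), 2*t*exp(-3*t), 2*t^2*exp(-3*t) - 2*t*exp(-3*t)]
  [-3*t^2*exp(-3*t)/2 - 2*t*exp(-3*t), t*exp(-3*t) + exp(-3*t), t^2*exp(-3*t) + t*exp(-3*t)]
  [-9*t^2*exp(-3*t)/2 + 3*t*exp(-3*t), 3*t*exp(-3*t), 3*t^2*exp(-3*t) - 3*t*exp(-3*t) + exp(-3*t)]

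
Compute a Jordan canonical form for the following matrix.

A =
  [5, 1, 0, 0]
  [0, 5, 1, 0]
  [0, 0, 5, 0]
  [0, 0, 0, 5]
J_3(5) ⊕ J_1(5)

The characteristic polynomial is
  det(x·I − A) = x^4 - 20*x^3 + 150*x^2 - 500*x + 625 = (x - 5)^4

Eigenvalues and multiplicities (the geometric multiplicity of λ is n − rank(A − λI), which equals the number of Jordan blocks for λ):
  λ = 5: algebraic multiplicity = 4, geometric multiplicity = 2

Determining the block sizes for each eigenvalue:
  λ = 5: with am = 4 and gm = 2, the partition is not yet determined (e.g. several partitions of 4 into 2 parts exist). Let N = A − (5)·I. Computing rank(N^1) = 2, rank(N^2) = 1, rank(N^3) = 0; the number of blocks of size ≥ j is rank(N^{j−1}) − rank(N^j), giving [2, 1, 1]. So we have 1 block(s) of size 3, 1 block(s) of size 1 → block sizes [3, 1]

Assembling the blocks gives a Jordan form
J =
  [5, 1, 0, 0]
  [0, 5, 1, 0]
  [0, 0, 5, 0]
  [0, 0, 0, 5]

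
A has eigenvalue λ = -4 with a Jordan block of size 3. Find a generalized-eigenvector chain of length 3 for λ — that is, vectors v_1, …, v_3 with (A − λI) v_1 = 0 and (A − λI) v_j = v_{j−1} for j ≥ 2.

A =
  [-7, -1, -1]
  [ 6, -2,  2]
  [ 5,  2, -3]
A Jordan chain for λ = -4 of length 3:
v_1 = (-2, 4, 2)ᵀ
v_2 = (-3, 6, 5)ᵀ
v_3 = (1, 0, 0)ᵀ

Let N = A − (-4)·I. We want v_3 with N^3 v_3 = 0 but N^2 v_3 ≠ 0; then v_{j-1} := N · v_j for j = 3, …, 2.

Pick v_3 = (1, 0, 0)ᵀ.
Then v_2 = N · v_3 = (-3, 6, 5)ᵀ.
Then v_1 = N · v_2 = (-2, 4, 2)ᵀ.

Sanity check: (A − (-4)·I) v_1 = (0, 0, 0)ᵀ = 0. ✓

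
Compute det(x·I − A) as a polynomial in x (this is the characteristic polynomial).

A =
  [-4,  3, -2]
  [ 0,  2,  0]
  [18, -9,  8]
x^3 - 6*x^2 + 12*x - 8

Expanding det(x·I − A) (e.g. by cofactor expansion or by noting that A is similar to its Jordan form J, which has the same characteristic polynomial as A) gives
  χ_A(x) = x^3 - 6*x^2 + 12*x - 8
which factors as (x - 2)^3. The eigenvalues (with algebraic multiplicities) are λ = 2 with multiplicity 3.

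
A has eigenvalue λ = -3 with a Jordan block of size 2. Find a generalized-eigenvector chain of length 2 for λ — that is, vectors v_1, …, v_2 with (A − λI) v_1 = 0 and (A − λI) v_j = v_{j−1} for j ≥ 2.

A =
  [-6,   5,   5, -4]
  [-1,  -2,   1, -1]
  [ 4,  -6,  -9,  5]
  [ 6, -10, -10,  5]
A Jordan chain for λ = -3 of length 2:
v_1 = (-3, -1, 4, 6)ᵀ
v_2 = (1, 0, 0, 0)ᵀ

Let N = A − (-3)·I. We want v_2 with N^2 v_2 = 0 but N^1 v_2 ≠ 0; then v_{j-1} := N · v_j for j = 2, …, 2.

Pick v_2 = (1, 0, 0, 0)ᵀ.
Then v_1 = N · v_2 = (-3, -1, 4, 6)ᵀ.

Sanity check: (A − (-3)·I) v_1 = (0, 0, 0, 0)ᵀ = 0. ✓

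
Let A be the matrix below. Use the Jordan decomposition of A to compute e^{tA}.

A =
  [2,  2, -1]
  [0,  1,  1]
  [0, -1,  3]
e^{tA} =
  [exp(2*t), -t^2*exp(2*t)/2 + 2*t*exp(2*t), t^2*exp(2*t)/2 - t*exp(2*t)]
  [0, -t*exp(2*t) + exp(2*t), t*exp(2*t)]
  [0, -t*exp(2*t), t*exp(2*t) + exp(2*t)]

Strategy: write A = P · J · P⁻¹ where J is a Jordan canonical form, so e^{tA} = P · e^{tJ} · P⁻¹, and e^{tJ} can be computed block-by-block.

A has Jordan form
J =
  [2, 1, 0]
  [0, 2, 1]
  [0, 0, 2]
(up to reordering of blocks).

Per-block formulas:
  For a 3×3 Jordan block J_3(2): exp(t · J_3(2)) = e^(2t)·(I + t·N + (t^2/2)·N^2), where N is the 3×3 nilpotent shift.

After assembling e^{tJ} and conjugating by P, we get:

e^{tA} =
  [exp(2*t), -t^2*exp(2*t)/2 + 2*t*exp(2*t), t^2*exp(2*t)/2 - t*exp(2*t)]
  [0, -t*exp(2*t) + exp(2*t), t*exp(2*t)]
  [0, -t*exp(2*t), t*exp(2*t) + exp(2*t)]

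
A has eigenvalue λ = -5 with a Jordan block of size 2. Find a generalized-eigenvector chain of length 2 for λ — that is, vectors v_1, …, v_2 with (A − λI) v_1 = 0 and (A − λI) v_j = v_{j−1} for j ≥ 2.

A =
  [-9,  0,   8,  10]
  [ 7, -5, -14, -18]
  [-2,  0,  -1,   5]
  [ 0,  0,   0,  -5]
A Jordan chain for λ = -5 of length 2:
v_1 = (-4, 7, -2, 0)ᵀ
v_2 = (1, 0, 0, 0)ᵀ

Let N = A − (-5)·I. We want v_2 with N^2 v_2 = 0 but N^1 v_2 ≠ 0; then v_{j-1} := N · v_j for j = 2, …, 2.

Pick v_2 = (1, 0, 0, 0)ᵀ.
Then v_1 = N · v_2 = (-4, 7, -2, 0)ᵀ.

Sanity check: (A − (-5)·I) v_1 = (0, 0, 0, 0)ᵀ = 0. ✓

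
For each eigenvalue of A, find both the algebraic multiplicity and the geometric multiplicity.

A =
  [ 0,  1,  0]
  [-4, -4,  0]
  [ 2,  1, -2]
λ = -2: alg = 3, geom = 2

Step 1 — factor the characteristic polynomial to read off the algebraic multiplicities:
  χ_A(x) = (x + 2)^3

Step 2 — compute geometric multiplicities via the rank-nullity identity g(λ) = n − rank(A − λI):
  rank(A − (-2)·I) = 1, so dim ker(A − (-2)·I) = n − 1 = 2

Summary:
  λ = -2: algebraic multiplicity = 3, geometric multiplicity = 2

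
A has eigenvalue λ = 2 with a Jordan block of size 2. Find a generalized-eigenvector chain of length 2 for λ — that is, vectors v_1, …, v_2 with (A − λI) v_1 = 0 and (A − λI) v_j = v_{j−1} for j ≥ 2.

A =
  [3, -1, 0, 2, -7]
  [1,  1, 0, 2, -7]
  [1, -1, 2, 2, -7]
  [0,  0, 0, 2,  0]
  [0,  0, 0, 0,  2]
A Jordan chain for λ = 2 of length 2:
v_1 = (1, 1, 1, 0, 0)ᵀ
v_2 = (1, 0, 0, 0, 0)ᵀ

Let N = A − (2)·I. We want v_2 with N^2 v_2 = 0 but N^1 v_2 ≠ 0; then v_{j-1} := N · v_j for j = 2, …, 2.

Pick v_2 = (1, 0, 0, 0, 0)ᵀ.
Then v_1 = N · v_2 = (1, 1, 1, 0, 0)ᵀ.

Sanity check: (A − (2)·I) v_1 = (0, 0, 0, 0, 0)ᵀ = 0. ✓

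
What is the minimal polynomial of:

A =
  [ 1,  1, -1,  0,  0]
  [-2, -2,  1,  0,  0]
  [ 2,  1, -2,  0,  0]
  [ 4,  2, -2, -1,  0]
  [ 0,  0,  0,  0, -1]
x^2 + 2*x + 1

The characteristic polynomial is χ_A(x) = (x + 1)^5, so the eigenvalues are known. The minimal polynomial is
  m_A(x) = Π_λ (x − λ)^{k_λ}
where k_λ is the size of the *largest* Jordan block for λ (equivalently, the smallest k with (A − λI)^k v = 0 for every generalised eigenvector v of λ).

  λ = -1: largest Jordan block has size 2, contributing (x + 1)^2

So m_A(x) = (x + 1)^2 = x^2 + 2*x + 1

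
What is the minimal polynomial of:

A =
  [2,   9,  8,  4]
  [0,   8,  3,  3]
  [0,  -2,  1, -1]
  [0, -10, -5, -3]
x^3 - 6*x^2 + 12*x - 8

The characteristic polynomial is χ_A(x) = (x - 2)^4, so the eigenvalues are known. The minimal polynomial is
  m_A(x) = Π_λ (x − λ)^{k_λ}
where k_λ is the size of the *largest* Jordan block for λ (equivalently, the smallest k with (A − λI)^k v = 0 for every generalised eigenvector v of λ).

  λ = 2: largest Jordan block has size 3, contributing (x − 2)^3

So m_A(x) = (x - 2)^3 = x^3 - 6*x^2 + 12*x - 8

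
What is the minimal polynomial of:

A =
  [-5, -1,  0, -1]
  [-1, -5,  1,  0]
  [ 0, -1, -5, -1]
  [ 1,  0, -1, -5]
x^2 + 10*x + 25

The characteristic polynomial is χ_A(x) = (x + 5)^4, so the eigenvalues are known. The minimal polynomial is
  m_A(x) = Π_λ (x − λ)^{k_λ}
where k_λ is the size of the *largest* Jordan block for λ (equivalently, the smallest k with (A − λI)^k v = 0 for every generalised eigenvector v of λ).

  λ = -5: largest Jordan block has size 2, contributing (x + 5)^2

So m_A(x) = (x + 5)^2 = x^2 + 10*x + 25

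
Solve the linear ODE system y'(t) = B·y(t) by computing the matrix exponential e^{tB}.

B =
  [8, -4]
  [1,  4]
e^{tB} =
  [2*t*exp(6*t) + exp(6*t), -4*t*exp(6*t)]
  [t*exp(6*t), -2*t*exp(6*t) + exp(6*t)]

Strategy: write B = P · J · P⁻¹ where J is a Jordan canonical form, so e^{tB} = P · e^{tJ} · P⁻¹, and e^{tJ} can be computed block-by-block.

B has Jordan form
J =
  [6, 1]
  [0, 6]
(up to reordering of blocks).

Per-block formulas:
  For a 2×2 Jordan block J_2(6): exp(t · J_2(6)) = e^(6t)·(I + t·N), where N is the 2×2 nilpotent shift.

After assembling e^{tJ} and conjugating by P, we get:

e^{tB} =
  [2*t*exp(6*t) + exp(6*t), -4*t*exp(6*t)]
  [t*exp(6*t), -2*t*exp(6*t) + exp(6*t)]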